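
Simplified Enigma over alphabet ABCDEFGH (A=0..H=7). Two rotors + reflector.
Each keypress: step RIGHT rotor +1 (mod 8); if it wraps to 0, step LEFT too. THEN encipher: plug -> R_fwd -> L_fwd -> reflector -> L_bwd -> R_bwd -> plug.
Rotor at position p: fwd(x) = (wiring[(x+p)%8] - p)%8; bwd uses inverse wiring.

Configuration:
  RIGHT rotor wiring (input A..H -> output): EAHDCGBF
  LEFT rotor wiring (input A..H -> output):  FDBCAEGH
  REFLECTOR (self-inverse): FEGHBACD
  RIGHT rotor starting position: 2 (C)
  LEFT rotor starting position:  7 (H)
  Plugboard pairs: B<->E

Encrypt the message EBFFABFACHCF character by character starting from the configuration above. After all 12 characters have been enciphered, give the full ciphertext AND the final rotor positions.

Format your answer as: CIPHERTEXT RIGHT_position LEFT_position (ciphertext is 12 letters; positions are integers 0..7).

Answer: HAHDDHGGDDED 6 0

Derivation:
Char 1 ('E'): step: R->3, L=7; E->plug->B->R->H->L->H->refl->D->L'->E->R'->H->plug->H
Char 2 ('B'): step: R->4, L=7; B->plug->E->R->A->L->A->refl->F->L'->G->R'->A->plug->A
Char 3 ('F'): step: R->5, L=7; F->plug->F->R->C->L->E->refl->B->L'->F->R'->H->plug->H
Char 4 ('F'): step: R->6, L=7; F->plug->F->R->F->L->B->refl->E->L'->C->R'->D->plug->D
Char 5 ('A'): step: R->7, L=7; A->plug->A->R->G->L->F->refl->A->L'->A->R'->D->plug->D
Char 6 ('B'): step: R->0, L->0 (L advanced); B->plug->E->R->C->L->B->refl->E->L'->F->R'->H->plug->H
Char 7 ('F'): step: R->1, L=0; F->plug->F->R->A->L->F->refl->A->L'->E->R'->G->plug->G
Char 8 ('A'): step: R->2, L=0; A->plug->A->R->F->L->E->refl->B->L'->C->R'->G->plug->G
Char 9 ('C'): step: R->3, L=0; C->plug->C->R->D->L->C->refl->G->L'->G->R'->D->plug->D
Char 10 ('H'): step: R->4, L=0; H->plug->H->R->H->L->H->refl->D->L'->B->R'->D->plug->D
Char 11 ('C'): step: R->5, L=0; C->plug->C->R->A->L->F->refl->A->L'->E->R'->B->plug->E
Char 12 ('F'): step: R->6, L=0; F->plug->F->R->F->L->E->refl->B->L'->C->R'->D->plug->D
Final: ciphertext=HAHDDHGGDDED, RIGHT=6, LEFT=0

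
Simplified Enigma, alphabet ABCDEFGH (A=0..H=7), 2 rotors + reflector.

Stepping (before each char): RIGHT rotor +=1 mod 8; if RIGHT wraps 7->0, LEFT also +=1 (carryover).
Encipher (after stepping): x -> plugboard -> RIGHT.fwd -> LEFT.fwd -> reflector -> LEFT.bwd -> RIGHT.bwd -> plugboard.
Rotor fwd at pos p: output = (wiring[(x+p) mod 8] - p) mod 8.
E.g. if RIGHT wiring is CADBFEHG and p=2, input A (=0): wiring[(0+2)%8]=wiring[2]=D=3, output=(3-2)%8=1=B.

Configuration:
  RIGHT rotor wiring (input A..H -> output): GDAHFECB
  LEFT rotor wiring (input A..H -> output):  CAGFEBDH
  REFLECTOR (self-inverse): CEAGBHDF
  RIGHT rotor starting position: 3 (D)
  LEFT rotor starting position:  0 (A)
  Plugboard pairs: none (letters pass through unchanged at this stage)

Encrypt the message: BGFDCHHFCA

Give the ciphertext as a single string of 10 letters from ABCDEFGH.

Answer: AECEHDEEHG

Derivation:
Char 1 ('B'): step: R->4, L=0; B->plug->B->R->A->L->C->refl->A->L'->B->R'->A->plug->A
Char 2 ('G'): step: R->5, L=0; G->plug->G->R->C->L->G->refl->D->L'->G->R'->E->plug->E
Char 3 ('F'): step: R->6, L=0; F->plug->F->R->B->L->A->refl->C->L'->A->R'->C->plug->C
Char 4 ('D'): step: R->7, L=0; D->plug->D->R->B->L->A->refl->C->L'->A->R'->E->plug->E
Char 5 ('C'): step: R->0, L->1 (L advanced); C->plug->C->R->A->L->H->refl->F->L'->B->R'->H->plug->H
Char 6 ('H'): step: R->1, L=1; H->plug->H->R->F->L->C->refl->A->L'->E->R'->D->plug->D
Char 7 ('H'): step: R->2, L=1; H->plug->H->R->B->L->F->refl->H->L'->A->R'->E->plug->E
Char 8 ('F'): step: R->3, L=1; F->plug->F->R->D->L->D->refl->G->L'->G->R'->E->plug->E
Char 9 ('C'): step: R->4, L=1; C->plug->C->R->G->L->G->refl->D->L'->D->R'->H->plug->H
Char 10 ('A'): step: R->5, L=1; A->plug->A->R->H->L->B->refl->E->L'->C->R'->G->plug->G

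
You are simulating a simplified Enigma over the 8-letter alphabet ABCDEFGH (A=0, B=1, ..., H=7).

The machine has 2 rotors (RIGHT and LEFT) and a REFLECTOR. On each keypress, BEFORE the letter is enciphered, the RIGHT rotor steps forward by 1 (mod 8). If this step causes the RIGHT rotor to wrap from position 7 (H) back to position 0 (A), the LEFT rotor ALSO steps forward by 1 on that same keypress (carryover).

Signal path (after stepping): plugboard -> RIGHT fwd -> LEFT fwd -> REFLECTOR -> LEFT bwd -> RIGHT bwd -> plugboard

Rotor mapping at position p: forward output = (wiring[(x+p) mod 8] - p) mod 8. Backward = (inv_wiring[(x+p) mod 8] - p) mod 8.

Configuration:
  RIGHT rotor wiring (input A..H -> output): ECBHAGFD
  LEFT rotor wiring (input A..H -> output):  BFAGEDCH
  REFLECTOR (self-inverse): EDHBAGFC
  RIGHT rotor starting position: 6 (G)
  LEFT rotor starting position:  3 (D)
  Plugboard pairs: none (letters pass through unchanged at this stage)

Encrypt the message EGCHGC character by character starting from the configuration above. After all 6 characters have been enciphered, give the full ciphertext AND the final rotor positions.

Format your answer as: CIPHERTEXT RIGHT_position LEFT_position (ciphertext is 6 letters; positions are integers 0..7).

Answer: FHBCFD 4 4

Derivation:
Char 1 ('E'): step: R->7, L=3; E->plug->E->R->A->L->D->refl->B->L'->B->R'->F->plug->F
Char 2 ('G'): step: R->0, L->4 (L advanced); G->plug->G->R->F->L->B->refl->D->L'->D->R'->H->plug->H
Char 3 ('C'): step: R->1, L=4; C->plug->C->R->G->L->E->refl->A->L'->A->R'->B->plug->B
Char 4 ('H'): step: R->2, L=4; H->plug->H->R->A->L->A->refl->E->L'->G->R'->C->plug->C
Char 5 ('G'): step: R->3, L=4; G->plug->G->R->H->L->C->refl->H->L'->B->R'->F->plug->F
Char 6 ('C'): step: R->4, L=4; C->plug->C->R->B->L->H->refl->C->L'->H->R'->D->plug->D
Final: ciphertext=FHBCFD, RIGHT=4, LEFT=4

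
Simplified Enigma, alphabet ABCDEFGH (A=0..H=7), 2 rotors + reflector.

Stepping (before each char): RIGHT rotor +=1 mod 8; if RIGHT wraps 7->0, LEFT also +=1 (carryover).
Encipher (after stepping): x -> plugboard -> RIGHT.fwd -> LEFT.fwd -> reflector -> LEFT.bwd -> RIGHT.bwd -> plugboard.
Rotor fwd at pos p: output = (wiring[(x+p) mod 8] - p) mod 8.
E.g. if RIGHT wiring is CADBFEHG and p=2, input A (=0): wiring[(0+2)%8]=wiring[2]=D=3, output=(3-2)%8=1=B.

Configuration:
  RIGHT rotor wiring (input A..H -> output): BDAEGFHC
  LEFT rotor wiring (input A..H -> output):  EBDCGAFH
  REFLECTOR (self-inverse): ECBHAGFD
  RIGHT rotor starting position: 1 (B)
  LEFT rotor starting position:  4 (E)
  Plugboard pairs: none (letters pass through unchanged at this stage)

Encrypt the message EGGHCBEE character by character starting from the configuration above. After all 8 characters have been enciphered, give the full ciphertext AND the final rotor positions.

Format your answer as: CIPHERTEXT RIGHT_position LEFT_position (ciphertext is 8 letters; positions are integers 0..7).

Answer: GCBDFHFG 1 5

Derivation:
Char 1 ('E'): step: R->2, L=4; E->plug->E->R->F->L->F->refl->G->L'->H->R'->G->plug->G
Char 2 ('G'): step: R->3, L=4; G->plug->G->R->A->L->C->refl->B->L'->C->R'->C->plug->C
Char 3 ('G'): step: R->4, L=4; G->plug->G->R->E->L->A->refl->E->L'->B->R'->B->plug->B
Char 4 ('H'): step: R->5, L=4; H->plug->H->R->B->L->E->refl->A->L'->E->R'->D->plug->D
Char 5 ('C'): step: R->6, L=4; C->plug->C->R->D->L->D->refl->H->L'->G->R'->F->plug->F
Char 6 ('B'): step: R->7, L=4; B->plug->B->R->C->L->B->refl->C->L'->A->R'->H->plug->H
Char 7 ('E'): step: R->0, L->5 (L advanced); E->plug->E->R->G->L->F->refl->G->L'->F->R'->F->plug->F
Char 8 ('E'): step: R->1, L=5; E->plug->E->R->E->L->E->refl->A->L'->B->R'->G->plug->G
Final: ciphertext=GCBDFHFG, RIGHT=1, LEFT=5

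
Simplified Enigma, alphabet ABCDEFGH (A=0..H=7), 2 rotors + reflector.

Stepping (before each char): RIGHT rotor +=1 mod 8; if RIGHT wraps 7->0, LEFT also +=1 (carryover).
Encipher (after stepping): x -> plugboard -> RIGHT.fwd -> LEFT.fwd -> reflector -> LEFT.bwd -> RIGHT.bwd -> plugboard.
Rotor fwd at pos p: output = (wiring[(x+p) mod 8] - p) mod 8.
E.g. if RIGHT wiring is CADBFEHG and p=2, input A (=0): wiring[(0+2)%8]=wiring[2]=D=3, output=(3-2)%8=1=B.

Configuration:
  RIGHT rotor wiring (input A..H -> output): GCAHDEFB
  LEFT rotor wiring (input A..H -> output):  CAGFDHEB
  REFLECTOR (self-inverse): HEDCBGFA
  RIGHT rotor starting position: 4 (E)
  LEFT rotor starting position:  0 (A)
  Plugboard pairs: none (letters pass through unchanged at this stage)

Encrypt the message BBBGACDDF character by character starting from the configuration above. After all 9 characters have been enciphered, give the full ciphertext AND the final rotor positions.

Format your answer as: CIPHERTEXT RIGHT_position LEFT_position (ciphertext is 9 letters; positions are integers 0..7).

Char 1 ('B'): step: R->5, L=0; B->plug->B->R->A->L->C->refl->D->L'->E->R'->C->plug->C
Char 2 ('B'): step: R->6, L=0; B->plug->B->R->D->L->F->refl->G->L'->C->R'->E->plug->E
Char 3 ('B'): step: R->7, L=0; B->plug->B->R->H->L->B->refl->E->L'->G->R'->H->plug->H
Char 4 ('G'): step: R->0, L->1 (L advanced); G->plug->G->R->F->L->D->refl->C->L'->D->R'->E->plug->E
Char 5 ('A'): step: R->1, L=1; A->plug->A->R->B->L->F->refl->G->L'->E->R'->F->plug->F
Char 6 ('C'): step: R->2, L=1; C->plug->C->R->B->L->F->refl->G->L'->E->R'->G->plug->G
Char 7 ('D'): step: R->3, L=1; D->plug->D->R->C->L->E->refl->B->L'->H->R'->G->plug->G
Char 8 ('D'): step: R->4, L=1; D->plug->D->R->F->L->D->refl->C->L'->D->R'->H->plug->H
Char 9 ('F'): step: R->5, L=1; F->plug->F->R->D->L->C->refl->D->L'->F->R'->E->plug->E
Final: ciphertext=CEHEFGGHE, RIGHT=5, LEFT=1

Answer: CEHEFGGHE 5 1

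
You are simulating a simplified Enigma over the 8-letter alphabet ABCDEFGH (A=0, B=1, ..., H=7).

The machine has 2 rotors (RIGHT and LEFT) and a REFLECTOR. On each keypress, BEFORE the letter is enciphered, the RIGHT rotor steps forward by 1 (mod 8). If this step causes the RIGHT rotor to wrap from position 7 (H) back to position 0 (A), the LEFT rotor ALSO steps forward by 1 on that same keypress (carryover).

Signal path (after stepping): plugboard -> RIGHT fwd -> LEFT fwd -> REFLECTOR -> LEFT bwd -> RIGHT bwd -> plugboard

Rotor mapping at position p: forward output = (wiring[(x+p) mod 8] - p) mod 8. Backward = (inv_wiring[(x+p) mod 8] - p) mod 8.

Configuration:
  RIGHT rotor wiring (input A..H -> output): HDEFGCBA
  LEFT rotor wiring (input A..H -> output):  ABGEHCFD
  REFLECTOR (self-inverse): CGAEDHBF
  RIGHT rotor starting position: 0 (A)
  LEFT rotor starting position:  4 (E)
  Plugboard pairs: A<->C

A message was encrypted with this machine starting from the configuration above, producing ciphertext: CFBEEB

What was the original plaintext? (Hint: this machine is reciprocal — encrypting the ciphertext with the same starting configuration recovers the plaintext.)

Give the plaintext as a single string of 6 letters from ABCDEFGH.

Answer: EEEAFA

Derivation:
Char 1 ('C'): step: R->1, L=4; C->plug->A->R->C->L->B->refl->G->L'->B->R'->E->plug->E
Char 2 ('F'): step: R->2, L=4; F->plug->F->R->G->L->C->refl->A->L'->H->R'->E->plug->E
Char 3 ('B'): step: R->3, L=4; B->plug->B->R->D->L->H->refl->F->L'->F->R'->E->plug->E
Char 4 ('E'): step: R->4, L=4; E->plug->E->R->D->L->H->refl->F->L'->F->R'->C->plug->A
Char 5 ('E'): step: R->5, L=4; E->plug->E->R->G->L->C->refl->A->L'->H->R'->F->plug->F
Char 6 ('B'): step: R->6, L=4; B->plug->B->R->C->L->B->refl->G->L'->B->R'->C->plug->A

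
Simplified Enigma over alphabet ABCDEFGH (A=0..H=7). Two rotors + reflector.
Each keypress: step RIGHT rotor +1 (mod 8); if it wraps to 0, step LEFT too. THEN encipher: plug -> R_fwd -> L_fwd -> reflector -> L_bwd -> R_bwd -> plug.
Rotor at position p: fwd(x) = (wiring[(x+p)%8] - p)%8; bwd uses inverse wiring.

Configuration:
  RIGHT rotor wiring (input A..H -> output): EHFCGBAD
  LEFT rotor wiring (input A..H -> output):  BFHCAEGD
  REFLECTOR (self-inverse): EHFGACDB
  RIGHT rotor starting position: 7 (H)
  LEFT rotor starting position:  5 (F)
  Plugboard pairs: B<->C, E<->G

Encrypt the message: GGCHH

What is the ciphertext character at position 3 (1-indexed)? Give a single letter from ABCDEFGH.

Char 1 ('G'): step: R->0, L->6 (L advanced); G->plug->E->R->G->L->C->refl->F->L'->B->R'->F->plug->F
Char 2 ('G'): step: R->1, L=6; G->plug->E->R->A->L->A->refl->E->L'->F->R'->D->plug->D
Char 3 ('C'): step: R->2, L=6; C->plug->B->R->A->L->A->refl->E->L'->F->R'->H->plug->H

H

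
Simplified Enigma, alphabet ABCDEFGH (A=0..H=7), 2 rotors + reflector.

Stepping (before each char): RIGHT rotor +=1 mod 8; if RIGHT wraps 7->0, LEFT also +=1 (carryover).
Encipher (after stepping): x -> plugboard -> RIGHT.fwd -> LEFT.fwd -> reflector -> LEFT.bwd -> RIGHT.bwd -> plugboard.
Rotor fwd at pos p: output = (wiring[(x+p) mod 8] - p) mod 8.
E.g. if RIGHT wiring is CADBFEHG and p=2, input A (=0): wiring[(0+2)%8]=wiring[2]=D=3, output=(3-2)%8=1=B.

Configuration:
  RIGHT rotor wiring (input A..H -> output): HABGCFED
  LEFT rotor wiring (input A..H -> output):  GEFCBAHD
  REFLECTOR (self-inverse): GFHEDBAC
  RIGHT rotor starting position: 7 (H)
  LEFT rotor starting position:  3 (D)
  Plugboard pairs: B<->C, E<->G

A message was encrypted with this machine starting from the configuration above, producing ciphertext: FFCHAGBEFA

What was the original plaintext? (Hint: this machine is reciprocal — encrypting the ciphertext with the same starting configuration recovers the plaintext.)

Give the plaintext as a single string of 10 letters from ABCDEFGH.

Answer: AGDGBFDCGC

Derivation:
Char 1 ('F'): step: R->0, L->4 (L advanced); F->plug->F->R->F->L->A->refl->G->L'->H->R'->A->plug->A
Char 2 ('F'): step: R->1, L=4; F->plug->F->R->D->L->H->refl->C->L'->E->R'->E->plug->G
Char 3 ('C'): step: R->2, L=4; C->plug->B->R->E->L->C->refl->H->L'->D->R'->D->plug->D
Char 4 ('H'): step: R->3, L=4; H->plug->H->R->G->L->B->refl->F->L'->A->R'->E->plug->G
Char 5 ('A'): step: R->4, L=4; A->plug->A->R->G->L->B->refl->F->L'->A->R'->C->plug->B
Char 6 ('G'): step: R->5, L=4; G->plug->E->R->D->L->H->refl->C->L'->E->R'->F->plug->F
Char 7 ('B'): step: R->6, L=4; B->plug->C->R->B->L->E->refl->D->L'->C->R'->D->plug->D
Char 8 ('E'): step: R->7, L=4; E->plug->G->R->G->L->B->refl->F->L'->A->R'->B->plug->C
Char 9 ('F'): step: R->0, L->5 (L advanced); F->plug->F->R->F->L->A->refl->G->L'->C->R'->E->plug->G
Char 10 ('A'): step: R->1, L=5; A->plug->A->R->H->L->E->refl->D->L'->A->R'->B->plug->C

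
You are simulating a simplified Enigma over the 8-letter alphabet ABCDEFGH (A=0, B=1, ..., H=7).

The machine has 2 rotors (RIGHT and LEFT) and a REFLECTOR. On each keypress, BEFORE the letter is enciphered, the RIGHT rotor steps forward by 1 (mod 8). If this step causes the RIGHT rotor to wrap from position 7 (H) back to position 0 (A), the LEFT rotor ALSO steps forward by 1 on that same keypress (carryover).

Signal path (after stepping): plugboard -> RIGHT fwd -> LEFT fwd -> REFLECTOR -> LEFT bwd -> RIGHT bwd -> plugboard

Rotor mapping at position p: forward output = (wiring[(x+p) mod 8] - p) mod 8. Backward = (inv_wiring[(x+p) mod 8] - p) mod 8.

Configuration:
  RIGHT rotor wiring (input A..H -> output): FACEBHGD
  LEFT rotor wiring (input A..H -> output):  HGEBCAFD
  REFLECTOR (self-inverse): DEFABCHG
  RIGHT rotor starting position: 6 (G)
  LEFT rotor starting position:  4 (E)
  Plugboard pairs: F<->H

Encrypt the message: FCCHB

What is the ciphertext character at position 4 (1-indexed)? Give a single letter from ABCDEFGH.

Char 1 ('F'): step: R->7, L=4; F->plug->H->R->H->L->F->refl->C->L'->F->R'->E->plug->E
Char 2 ('C'): step: R->0, L->5 (L advanced); C->plug->C->R->C->L->G->refl->H->L'->F->R'->A->plug->A
Char 3 ('C'): step: R->1, L=5; C->plug->C->R->D->L->C->refl->F->L'->H->R'->A->plug->A
Char 4 ('H'): step: R->2, L=5; H->plug->F->R->B->L->A->refl->D->L'->A->R'->A->plug->A

A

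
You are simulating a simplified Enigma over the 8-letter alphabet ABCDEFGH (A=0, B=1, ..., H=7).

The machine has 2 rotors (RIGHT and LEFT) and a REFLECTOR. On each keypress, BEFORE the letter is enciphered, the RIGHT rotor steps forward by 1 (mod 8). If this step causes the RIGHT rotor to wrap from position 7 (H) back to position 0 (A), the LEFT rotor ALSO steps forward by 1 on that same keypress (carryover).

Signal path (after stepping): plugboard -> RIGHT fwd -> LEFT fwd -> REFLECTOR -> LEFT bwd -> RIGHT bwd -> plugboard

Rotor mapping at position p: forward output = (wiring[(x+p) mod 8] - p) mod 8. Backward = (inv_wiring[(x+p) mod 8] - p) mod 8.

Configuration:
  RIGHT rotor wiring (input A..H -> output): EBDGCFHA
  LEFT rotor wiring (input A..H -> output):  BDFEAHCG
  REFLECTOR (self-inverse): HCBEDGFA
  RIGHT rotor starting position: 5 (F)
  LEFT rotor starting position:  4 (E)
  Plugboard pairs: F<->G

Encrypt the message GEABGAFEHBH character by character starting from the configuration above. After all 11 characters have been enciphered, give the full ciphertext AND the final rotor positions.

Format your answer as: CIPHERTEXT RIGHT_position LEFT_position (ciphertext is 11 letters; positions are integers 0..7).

Char 1 ('G'): step: R->6, L=4; G->plug->F->R->A->L->E->refl->D->L'->B->R'->A->plug->A
Char 2 ('E'): step: R->7, L=4; E->plug->E->R->H->L->A->refl->H->L'->F->R'->B->plug->B
Char 3 ('A'): step: R->0, L->5 (L advanced); A->plug->A->R->E->L->G->refl->F->L'->B->R'->B->plug->B
Char 4 ('B'): step: R->1, L=5; B->plug->B->R->C->L->B->refl->C->L'->A->R'->A->plug->A
Char 5 ('G'): step: R->2, L=5; G->plug->F->R->G->L->H->refl->A->L'->F->R'->E->plug->E
Char 6 ('A'): step: R->3, L=5; A->plug->A->R->D->L->E->refl->D->L'->H->R'->B->plug->B
Char 7 ('F'): step: R->4, L=5; F->plug->G->R->H->L->D->refl->E->L'->D->R'->C->plug->C
Char 8 ('E'): step: R->5, L=5; E->plug->E->R->E->L->G->refl->F->L'->B->R'->G->plug->F
Char 9 ('H'): step: R->6, L=5; H->plug->H->R->H->L->D->refl->E->L'->D->R'->D->plug->D
Char 10 ('B'): step: R->7, L=5; B->plug->B->R->F->L->A->refl->H->L'->G->R'->G->plug->F
Char 11 ('H'): step: R->0, L->6 (L advanced); H->plug->H->R->A->L->E->refl->D->L'->C->R'->E->plug->E
Final: ciphertext=ABBAEBCFDFE, RIGHT=0, LEFT=6

Answer: ABBAEBCFDFE 0 6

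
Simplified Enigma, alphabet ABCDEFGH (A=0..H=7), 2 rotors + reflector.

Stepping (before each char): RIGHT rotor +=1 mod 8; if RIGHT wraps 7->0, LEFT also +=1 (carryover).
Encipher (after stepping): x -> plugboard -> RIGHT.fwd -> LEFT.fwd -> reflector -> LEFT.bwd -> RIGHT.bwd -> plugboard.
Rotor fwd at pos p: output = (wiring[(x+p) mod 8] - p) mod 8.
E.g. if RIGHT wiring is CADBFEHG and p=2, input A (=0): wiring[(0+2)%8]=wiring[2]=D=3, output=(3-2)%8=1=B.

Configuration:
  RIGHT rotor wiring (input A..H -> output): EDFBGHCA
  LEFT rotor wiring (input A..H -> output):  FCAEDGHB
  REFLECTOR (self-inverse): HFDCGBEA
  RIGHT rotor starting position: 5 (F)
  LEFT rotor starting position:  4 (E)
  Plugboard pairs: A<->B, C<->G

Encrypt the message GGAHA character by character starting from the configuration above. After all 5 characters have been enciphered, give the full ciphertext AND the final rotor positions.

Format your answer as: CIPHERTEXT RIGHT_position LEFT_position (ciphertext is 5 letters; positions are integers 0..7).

Char 1 ('G'): step: R->6, L=4; G->plug->C->R->G->L->E->refl->G->L'->F->R'->D->plug->D
Char 2 ('G'): step: R->7, L=4; G->plug->C->R->E->L->B->refl->F->L'->D->R'->H->plug->H
Char 3 ('A'): step: R->0, L->5 (L advanced); A->plug->B->R->D->L->A->refl->H->L'->G->R'->E->plug->E
Char 4 ('H'): step: R->1, L=5; H->plug->H->R->D->L->A->refl->H->L'->G->R'->E->plug->E
Char 5 ('A'): step: R->2, L=5; A->plug->B->R->H->L->G->refl->E->L'->C->R'->G->plug->C
Final: ciphertext=DHEEC, RIGHT=2, LEFT=5

Answer: DHEEC 2 5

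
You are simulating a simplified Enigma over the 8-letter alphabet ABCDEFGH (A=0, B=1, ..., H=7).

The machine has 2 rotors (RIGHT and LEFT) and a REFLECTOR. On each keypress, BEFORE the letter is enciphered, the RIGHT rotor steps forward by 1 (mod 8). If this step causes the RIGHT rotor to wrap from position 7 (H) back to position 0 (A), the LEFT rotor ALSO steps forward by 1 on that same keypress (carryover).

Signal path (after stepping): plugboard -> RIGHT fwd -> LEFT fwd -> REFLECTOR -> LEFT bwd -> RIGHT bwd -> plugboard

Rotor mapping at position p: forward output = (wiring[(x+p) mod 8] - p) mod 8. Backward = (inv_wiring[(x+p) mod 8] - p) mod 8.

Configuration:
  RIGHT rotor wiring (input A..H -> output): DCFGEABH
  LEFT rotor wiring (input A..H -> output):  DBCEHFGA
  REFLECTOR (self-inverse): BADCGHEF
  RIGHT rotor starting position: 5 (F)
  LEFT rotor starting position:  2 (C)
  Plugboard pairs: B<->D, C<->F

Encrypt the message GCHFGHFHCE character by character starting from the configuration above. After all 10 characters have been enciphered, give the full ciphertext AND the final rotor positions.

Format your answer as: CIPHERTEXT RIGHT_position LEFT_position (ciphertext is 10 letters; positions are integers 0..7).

Char 1 ('G'): step: R->6, L=2; G->plug->G->R->G->L->B->refl->A->L'->A->R'->F->plug->C
Char 2 ('C'): step: R->7, L=2; C->plug->F->R->F->L->G->refl->E->L'->E->R'->B->plug->D
Char 3 ('H'): step: R->0, L->3 (L advanced); H->plug->H->R->H->L->H->refl->F->L'->E->R'->E->plug->E
Char 4 ('F'): step: R->1, L=3; F->plug->C->R->F->L->A->refl->B->L'->A->R'->F->plug->C
Char 5 ('G'): step: R->2, L=3; G->plug->G->R->B->L->E->refl->G->L'->G->R'->D->plug->B
Char 6 ('H'): step: R->3, L=3; H->plug->H->R->C->L->C->refl->D->L'->D->R'->A->plug->A
Char 7 ('F'): step: R->4, L=3; F->plug->C->R->F->L->A->refl->B->L'->A->R'->A->plug->A
Char 8 ('H'): step: R->5, L=3; H->plug->H->R->H->L->H->refl->F->L'->E->R'->B->plug->D
Char 9 ('C'): step: R->6, L=3; C->plug->F->R->A->L->B->refl->A->L'->F->R'->C->plug->F
Char 10 ('E'): step: R->7, L=3; E->plug->E->R->H->L->H->refl->F->L'->E->R'->B->plug->D
Final: ciphertext=CDECBAADFD, RIGHT=7, LEFT=3

Answer: CDECBAADFD 7 3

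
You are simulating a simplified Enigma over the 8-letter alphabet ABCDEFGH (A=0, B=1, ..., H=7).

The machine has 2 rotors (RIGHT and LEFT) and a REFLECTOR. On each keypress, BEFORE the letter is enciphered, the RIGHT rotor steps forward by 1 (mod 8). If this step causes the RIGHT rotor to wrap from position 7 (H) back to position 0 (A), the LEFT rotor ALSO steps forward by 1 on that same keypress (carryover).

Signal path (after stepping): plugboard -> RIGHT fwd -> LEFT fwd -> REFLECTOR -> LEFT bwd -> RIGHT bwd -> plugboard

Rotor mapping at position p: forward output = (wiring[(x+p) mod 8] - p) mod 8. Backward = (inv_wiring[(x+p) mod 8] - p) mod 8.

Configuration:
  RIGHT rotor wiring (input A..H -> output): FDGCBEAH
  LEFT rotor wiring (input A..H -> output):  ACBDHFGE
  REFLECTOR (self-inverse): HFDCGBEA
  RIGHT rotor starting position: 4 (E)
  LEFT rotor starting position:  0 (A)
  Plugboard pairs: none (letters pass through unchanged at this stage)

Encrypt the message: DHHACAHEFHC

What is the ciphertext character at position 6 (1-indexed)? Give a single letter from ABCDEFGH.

Char 1 ('D'): step: R->5, L=0; D->plug->D->R->A->L->A->refl->H->L'->E->R'->H->plug->H
Char 2 ('H'): step: R->6, L=0; H->plug->H->R->G->L->G->refl->E->L'->H->R'->C->plug->C
Char 3 ('H'): step: R->7, L=0; H->plug->H->R->B->L->C->refl->D->L'->D->R'->E->plug->E
Char 4 ('A'): step: R->0, L->1 (L advanced); A->plug->A->R->F->L->F->refl->B->L'->A->R'->G->plug->G
Char 5 ('C'): step: R->1, L=1; C->plug->C->R->B->L->A->refl->H->L'->H->R'->F->plug->F
Char 6 ('A'): step: R->2, L=1; A->plug->A->R->E->L->E->refl->G->L'->D->R'->G->plug->G

G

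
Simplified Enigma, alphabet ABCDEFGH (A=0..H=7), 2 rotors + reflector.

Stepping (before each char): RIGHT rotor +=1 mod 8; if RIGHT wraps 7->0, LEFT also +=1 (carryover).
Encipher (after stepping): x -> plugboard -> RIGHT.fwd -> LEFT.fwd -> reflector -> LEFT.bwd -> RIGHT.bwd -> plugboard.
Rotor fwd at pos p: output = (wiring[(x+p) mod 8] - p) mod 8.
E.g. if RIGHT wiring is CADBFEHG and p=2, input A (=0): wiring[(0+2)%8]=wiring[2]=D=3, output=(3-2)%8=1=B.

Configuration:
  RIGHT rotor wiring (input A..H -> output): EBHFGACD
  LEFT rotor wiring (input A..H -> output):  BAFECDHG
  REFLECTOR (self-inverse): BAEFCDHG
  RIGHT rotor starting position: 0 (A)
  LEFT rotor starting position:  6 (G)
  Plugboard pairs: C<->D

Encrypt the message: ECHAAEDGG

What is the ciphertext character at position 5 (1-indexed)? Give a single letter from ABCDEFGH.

Char 1 ('E'): step: R->1, L=6; E->plug->E->R->H->L->F->refl->D->L'->C->R'->G->plug->G
Char 2 ('C'): step: R->2, L=6; C->plug->D->R->G->L->E->refl->C->L'->D->R'->B->plug->B
Char 3 ('H'): step: R->3, L=6; H->plug->H->R->E->L->H->refl->G->L'->F->R'->C->plug->D
Char 4 ('A'): step: R->4, L=6; A->plug->A->R->C->L->D->refl->F->L'->H->R'->D->plug->C
Char 5 ('A'): step: R->5, L=6; A->plug->A->R->D->L->C->refl->E->L'->G->R'->C->plug->D

D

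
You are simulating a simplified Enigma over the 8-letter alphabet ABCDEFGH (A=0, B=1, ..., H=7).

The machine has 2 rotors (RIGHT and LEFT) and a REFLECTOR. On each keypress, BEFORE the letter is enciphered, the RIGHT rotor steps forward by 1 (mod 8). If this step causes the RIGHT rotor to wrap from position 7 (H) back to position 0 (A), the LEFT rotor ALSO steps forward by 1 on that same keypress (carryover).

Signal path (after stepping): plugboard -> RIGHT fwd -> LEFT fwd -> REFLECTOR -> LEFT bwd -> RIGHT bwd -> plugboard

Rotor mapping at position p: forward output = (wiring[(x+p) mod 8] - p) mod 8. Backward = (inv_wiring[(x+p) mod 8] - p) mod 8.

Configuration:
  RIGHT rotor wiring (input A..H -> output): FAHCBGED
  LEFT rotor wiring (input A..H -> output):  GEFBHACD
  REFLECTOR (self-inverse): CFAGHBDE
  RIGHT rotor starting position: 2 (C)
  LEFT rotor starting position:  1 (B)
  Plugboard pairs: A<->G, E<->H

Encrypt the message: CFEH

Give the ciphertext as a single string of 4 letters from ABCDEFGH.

Answer: HHGF

Derivation:
Char 1 ('C'): step: R->3, L=1; C->plug->C->R->D->L->G->refl->D->L'->A->R'->E->plug->H
Char 2 ('F'): step: R->4, L=1; F->plug->F->R->E->L->H->refl->E->L'->B->R'->E->plug->H
Char 3 ('E'): step: R->5, L=1; E->plug->H->R->E->L->H->refl->E->L'->B->R'->A->plug->G
Char 4 ('H'): step: R->6, L=1; H->plug->E->R->B->L->E->refl->H->L'->E->R'->F->plug->F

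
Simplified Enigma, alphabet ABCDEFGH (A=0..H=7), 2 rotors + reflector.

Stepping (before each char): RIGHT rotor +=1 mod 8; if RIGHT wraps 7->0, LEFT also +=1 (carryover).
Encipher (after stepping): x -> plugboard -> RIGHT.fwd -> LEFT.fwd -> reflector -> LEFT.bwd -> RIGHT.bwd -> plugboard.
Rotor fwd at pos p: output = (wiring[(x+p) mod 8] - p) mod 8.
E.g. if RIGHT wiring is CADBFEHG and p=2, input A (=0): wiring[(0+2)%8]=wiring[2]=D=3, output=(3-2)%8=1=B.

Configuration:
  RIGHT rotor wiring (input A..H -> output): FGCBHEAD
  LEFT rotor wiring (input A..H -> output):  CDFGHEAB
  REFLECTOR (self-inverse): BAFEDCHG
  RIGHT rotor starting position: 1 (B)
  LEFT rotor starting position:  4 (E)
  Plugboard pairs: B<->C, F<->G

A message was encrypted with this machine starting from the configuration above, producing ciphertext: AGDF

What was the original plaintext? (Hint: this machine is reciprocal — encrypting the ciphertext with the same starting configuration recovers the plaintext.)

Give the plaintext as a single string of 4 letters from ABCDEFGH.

Answer: DEAG

Derivation:
Char 1 ('A'): step: R->2, L=4; A->plug->A->R->A->L->D->refl->E->L'->C->R'->D->plug->D
Char 2 ('G'): step: R->3, L=4; G->plug->F->R->C->L->E->refl->D->L'->A->R'->E->plug->E
Char 3 ('D'): step: R->4, L=4; D->plug->D->R->H->L->C->refl->F->L'->D->R'->A->plug->A
Char 4 ('F'): step: R->5, L=4; F->plug->G->R->E->L->G->refl->H->L'->F->R'->F->plug->G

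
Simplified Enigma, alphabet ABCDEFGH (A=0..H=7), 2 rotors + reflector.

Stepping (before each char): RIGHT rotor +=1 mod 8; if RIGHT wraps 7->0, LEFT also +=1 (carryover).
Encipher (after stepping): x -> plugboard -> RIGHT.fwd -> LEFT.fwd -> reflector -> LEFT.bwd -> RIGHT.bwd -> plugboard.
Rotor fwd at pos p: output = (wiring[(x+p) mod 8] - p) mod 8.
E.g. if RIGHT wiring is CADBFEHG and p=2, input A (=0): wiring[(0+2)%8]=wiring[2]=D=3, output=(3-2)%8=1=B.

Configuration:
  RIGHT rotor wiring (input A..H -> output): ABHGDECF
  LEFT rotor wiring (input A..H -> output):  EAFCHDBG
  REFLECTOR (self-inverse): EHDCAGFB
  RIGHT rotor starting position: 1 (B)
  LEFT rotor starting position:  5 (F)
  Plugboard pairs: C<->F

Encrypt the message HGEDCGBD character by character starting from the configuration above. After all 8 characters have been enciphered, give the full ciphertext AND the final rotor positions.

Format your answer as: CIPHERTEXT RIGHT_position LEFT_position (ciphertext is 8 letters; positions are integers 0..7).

Char 1 ('H'): step: R->2, L=5; H->plug->H->R->H->L->C->refl->D->L'->E->R'->B->plug->B
Char 2 ('G'): step: R->3, L=5; G->plug->G->R->G->L->F->refl->G->L'->A->R'->B->plug->B
Char 3 ('E'): step: R->4, L=5; E->plug->E->R->E->L->D->refl->C->L'->H->R'->A->plug->A
Char 4 ('D'): step: R->5, L=5; D->plug->D->R->D->L->H->refl->B->L'->C->R'->F->plug->C
Char 5 ('C'): step: R->6, L=5; C->plug->F->R->A->L->G->refl->F->L'->G->R'->H->plug->H
Char 6 ('G'): step: R->7, L=5; G->plug->G->R->F->L->A->refl->E->L'->B->R'->B->plug->B
Char 7 ('B'): step: R->0, L->6 (L advanced); B->plug->B->R->B->L->A->refl->E->L'->F->R'->H->plug->H
Char 8 ('D'): step: R->1, L=6; D->plug->D->R->C->L->G->refl->F->L'->H->R'->H->plug->H
Final: ciphertext=BBACHBHH, RIGHT=1, LEFT=6

Answer: BBACHBHH 1 6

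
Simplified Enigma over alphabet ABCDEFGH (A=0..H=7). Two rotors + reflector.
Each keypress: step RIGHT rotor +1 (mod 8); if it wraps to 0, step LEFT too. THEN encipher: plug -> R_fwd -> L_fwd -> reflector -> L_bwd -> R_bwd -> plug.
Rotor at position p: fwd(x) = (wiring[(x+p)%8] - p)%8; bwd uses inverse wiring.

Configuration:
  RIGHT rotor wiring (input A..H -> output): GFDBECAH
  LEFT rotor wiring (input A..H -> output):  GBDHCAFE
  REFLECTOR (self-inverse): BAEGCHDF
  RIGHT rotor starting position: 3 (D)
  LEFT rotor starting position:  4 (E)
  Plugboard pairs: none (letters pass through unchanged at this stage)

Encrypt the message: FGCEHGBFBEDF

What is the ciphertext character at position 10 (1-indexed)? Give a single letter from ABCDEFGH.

Char 1 ('F'): step: R->4, L=4; F->plug->F->R->B->L->E->refl->C->L'->E->R'->C->plug->C
Char 2 ('G'): step: R->5, L=4; G->plug->G->R->E->L->C->refl->E->L'->B->R'->D->plug->D
Char 3 ('C'): step: R->6, L=4; C->plug->C->R->A->L->G->refl->D->L'->H->R'->D->plug->D
Char 4 ('E'): step: R->7, L=4; E->plug->E->R->C->L->B->refl->A->L'->D->R'->G->plug->G
Char 5 ('H'): step: R->0, L->5 (L advanced); H->plug->H->R->H->L->F->refl->H->L'->C->R'->F->plug->F
Char 6 ('G'): step: R->1, L=5; G->plug->G->R->G->L->C->refl->E->L'->E->R'->A->plug->A
Char 7 ('B'): step: R->2, L=5; B->plug->B->R->H->L->F->refl->H->L'->C->R'->C->plug->C
Char 8 ('F'): step: R->3, L=5; F->plug->F->R->D->L->B->refl->A->L'->B->R'->B->plug->B
Char 9 ('B'): step: R->4, L=5; B->plug->B->R->G->L->C->refl->E->L'->E->R'->C->plug->C
Char 10 ('E'): step: R->5, L=5; E->plug->E->R->A->L->D->refl->G->L'->F->R'->A->plug->A

A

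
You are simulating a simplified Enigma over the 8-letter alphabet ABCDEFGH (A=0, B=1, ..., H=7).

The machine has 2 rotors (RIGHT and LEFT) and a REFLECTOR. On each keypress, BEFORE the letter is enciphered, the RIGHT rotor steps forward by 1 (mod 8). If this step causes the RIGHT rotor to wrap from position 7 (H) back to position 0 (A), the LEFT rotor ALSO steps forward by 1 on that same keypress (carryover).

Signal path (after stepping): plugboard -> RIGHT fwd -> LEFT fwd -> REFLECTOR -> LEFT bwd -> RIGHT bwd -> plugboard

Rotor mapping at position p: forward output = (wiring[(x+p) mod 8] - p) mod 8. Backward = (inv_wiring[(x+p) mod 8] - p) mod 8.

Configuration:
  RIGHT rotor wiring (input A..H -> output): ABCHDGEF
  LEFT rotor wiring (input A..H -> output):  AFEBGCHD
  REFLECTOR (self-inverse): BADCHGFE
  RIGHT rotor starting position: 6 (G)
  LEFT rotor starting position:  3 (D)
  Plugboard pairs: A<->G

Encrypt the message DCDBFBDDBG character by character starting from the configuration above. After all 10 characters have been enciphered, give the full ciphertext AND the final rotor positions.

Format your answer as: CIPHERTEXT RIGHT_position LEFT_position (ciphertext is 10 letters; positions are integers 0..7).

Char 1 ('D'): step: R->7, L=3; D->plug->D->R->D->L->E->refl->H->L'->C->R'->C->plug->C
Char 2 ('C'): step: R->0, L->4 (L advanced); C->plug->C->R->C->L->D->refl->C->L'->A->R'->A->plug->G
Char 3 ('D'): step: R->1, L=4; D->plug->D->R->C->L->D->refl->C->L'->A->R'->A->plug->G
Char 4 ('B'): step: R->2, L=4; B->plug->B->R->F->L->B->refl->A->L'->G->R'->G->plug->A
Char 5 ('F'): step: R->3, L=4; F->plug->F->R->F->L->B->refl->A->L'->G->R'->G->plug->A
Char 6 ('B'): step: R->4, L=4; B->plug->B->R->C->L->D->refl->C->L'->A->R'->C->plug->C
Char 7 ('D'): step: R->5, L=4; D->plug->D->R->D->L->H->refl->E->L'->E->R'->E->plug->E
Char 8 ('D'): step: R->6, L=4; D->plug->D->R->D->L->H->refl->E->L'->E->R'->E->plug->E
Char 9 ('B'): step: R->7, L=4; B->plug->B->R->B->L->G->refl->F->L'->H->R'->G->plug->A
Char 10 ('G'): step: R->0, L->5 (L advanced); G->plug->A->R->A->L->F->refl->G->L'->C->R'->C->plug->C
Final: ciphertext=CGGAACEEAC, RIGHT=0, LEFT=5

Answer: CGGAACEEAC 0 5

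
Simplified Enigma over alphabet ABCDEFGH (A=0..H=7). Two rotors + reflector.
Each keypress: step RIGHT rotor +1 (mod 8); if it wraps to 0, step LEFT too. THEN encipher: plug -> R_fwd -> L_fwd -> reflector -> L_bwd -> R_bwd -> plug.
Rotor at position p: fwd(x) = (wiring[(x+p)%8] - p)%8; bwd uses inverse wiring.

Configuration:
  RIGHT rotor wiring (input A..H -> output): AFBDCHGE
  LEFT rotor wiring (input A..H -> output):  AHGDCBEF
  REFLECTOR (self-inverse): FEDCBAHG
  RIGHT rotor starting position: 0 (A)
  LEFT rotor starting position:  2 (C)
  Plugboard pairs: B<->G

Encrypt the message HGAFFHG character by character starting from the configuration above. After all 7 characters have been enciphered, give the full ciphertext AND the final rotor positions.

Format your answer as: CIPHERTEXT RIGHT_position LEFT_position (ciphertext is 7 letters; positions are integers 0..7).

Answer: CCEDHAB 7 2

Derivation:
Char 1 ('H'): step: R->1, L=2; H->plug->H->R->H->L->F->refl->A->L'->C->R'->C->plug->C
Char 2 ('G'): step: R->2, L=2; G->plug->B->R->B->L->B->refl->E->L'->A->R'->C->plug->C
Char 3 ('A'): step: R->3, L=2; A->plug->A->R->A->L->E->refl->B->L'->B->R'->E->plug->E
Char 4 ('F'): step: R->4, L=2; F->plug->F->R->B->L->B->refl->E->L'->A->R'->D->plug->D
Char 5 ('F'): step: R->5, L=2; F->plug->F->R->E->L->C->refl->D->L'->F->R'->H->plug->H
Char 6 ('H'): step: R->6, L=2; H->plug->H->R->B->L->B->refl->E->L'->A->R'->A->plug->A
Char 7 ('G'): step: R->7, L=2; G->plug->B->R->B->L->B->refl->E->L'->A->R'->G->plug->B
Final: ciphertext=CCEDHAB, RIGHT=7, LEFT=2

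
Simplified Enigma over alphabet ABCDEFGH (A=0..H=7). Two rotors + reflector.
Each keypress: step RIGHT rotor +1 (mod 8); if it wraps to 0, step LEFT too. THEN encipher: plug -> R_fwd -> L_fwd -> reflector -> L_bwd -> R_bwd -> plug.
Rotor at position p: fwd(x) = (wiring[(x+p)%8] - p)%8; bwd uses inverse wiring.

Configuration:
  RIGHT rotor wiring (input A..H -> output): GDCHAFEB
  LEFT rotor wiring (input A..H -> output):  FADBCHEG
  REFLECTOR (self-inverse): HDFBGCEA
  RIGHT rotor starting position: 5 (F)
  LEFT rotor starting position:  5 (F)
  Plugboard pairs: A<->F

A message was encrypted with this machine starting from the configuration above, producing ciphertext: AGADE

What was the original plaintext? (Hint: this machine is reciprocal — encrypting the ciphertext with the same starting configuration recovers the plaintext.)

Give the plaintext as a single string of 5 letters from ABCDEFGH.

Answer: BHDHH

Derivation:
Char 1 ('A'): step: R->6, L=5; A->plug->F->R->B->L->H->refl->A->L'->D->R'->B->plug->B
Char 2 ('G'): step: R->7, L=5; G->plug->G->R->G->L->E->refl->G->L'->F->R'->H->plug->H
Char 3 ('A'): step: R->0, L->6 (L advanced); A->plug->F->R->F->L->D->refl->B->L'->H->R'->D->plug->D
Char 4 ('D'): step: R->1, L=6; D->plug->D->R->H->L->B->refl->D->L'->F->R'->H->plug->H
Char 5 ('E'): step: R->2, L=6; E->plug->E->R->C->L->H->refl->A->L'->B->R'->H->plug->H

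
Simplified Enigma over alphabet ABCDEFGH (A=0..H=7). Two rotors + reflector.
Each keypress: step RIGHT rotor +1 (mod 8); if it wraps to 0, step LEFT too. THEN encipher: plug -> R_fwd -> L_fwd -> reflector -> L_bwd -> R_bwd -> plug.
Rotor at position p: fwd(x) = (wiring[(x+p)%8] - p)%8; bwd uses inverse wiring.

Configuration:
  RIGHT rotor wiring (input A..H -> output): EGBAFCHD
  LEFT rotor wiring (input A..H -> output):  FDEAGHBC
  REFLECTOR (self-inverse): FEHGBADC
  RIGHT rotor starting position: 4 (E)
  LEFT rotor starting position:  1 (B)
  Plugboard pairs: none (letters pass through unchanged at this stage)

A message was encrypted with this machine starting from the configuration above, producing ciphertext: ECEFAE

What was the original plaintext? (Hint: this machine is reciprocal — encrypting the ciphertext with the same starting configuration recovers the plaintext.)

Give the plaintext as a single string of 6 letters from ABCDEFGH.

Char 1 ('E'): step: R->5, L=1; E->plug->E->R->B->L->D->refl->G->L'->E->R'->F->plug->F
Char 2 ('C'): step: R->6, L=1; C->plug->C->R->G->L->B->refl->E->L'->H->R'->G->plug->G
Char 3 ('E'): step: R->7, L=1; E->plug->E->R->B->L->D->refl->G->L'->E->R'->A->plug->A
Char 4 ('F'): step: R->0, L->2 (L advanced); F->plug->F->R->C->L->E->refl->B->L'->H->R'->G->plug->G
Char 5 ('A'): step: R->1, L=2; A->plug->A->R->F->L->A->refl->F->L'->D->R'->H->plug->H
Char 6 ('E'): step: R->2, L=2; E->plug->E->R->F->L->A->refl->F->L'->D->R'->C->plug->C

Answer: FGAGHC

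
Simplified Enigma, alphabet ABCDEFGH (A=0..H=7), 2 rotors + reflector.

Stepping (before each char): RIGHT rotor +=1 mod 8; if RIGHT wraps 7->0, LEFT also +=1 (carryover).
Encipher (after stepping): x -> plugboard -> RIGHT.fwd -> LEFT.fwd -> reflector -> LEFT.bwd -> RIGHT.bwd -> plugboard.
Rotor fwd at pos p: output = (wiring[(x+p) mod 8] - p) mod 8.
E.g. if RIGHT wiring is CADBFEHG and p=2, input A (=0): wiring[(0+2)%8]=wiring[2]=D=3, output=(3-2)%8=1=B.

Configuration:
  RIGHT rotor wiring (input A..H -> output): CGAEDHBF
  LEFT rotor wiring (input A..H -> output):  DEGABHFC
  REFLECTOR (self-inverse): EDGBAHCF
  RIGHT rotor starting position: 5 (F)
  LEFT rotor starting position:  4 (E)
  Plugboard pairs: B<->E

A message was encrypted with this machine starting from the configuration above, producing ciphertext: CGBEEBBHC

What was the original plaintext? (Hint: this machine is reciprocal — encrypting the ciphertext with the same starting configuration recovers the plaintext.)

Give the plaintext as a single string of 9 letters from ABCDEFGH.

Char 1 ('C'): step: R->6, L=4; C->plug->C->R->E->L->H->refl->F->L'->A->R'->D->plug->D
Char 2 ('G'): step: R->7, L=4; G->plug->G->R->A->L->F->refl->H->L'->E->R'->F->plug->F
Char 3 ('B'): step: R->0, L->5 (L advanced); B->plug->E->R->D->L->G->refl->C->L'->A->R'->C->plug->C
Char 4 ('E'): step: R->1, L=5; E->plug->B->R->H->L->E->refl->A->L'->B->R'->H->plug->H
Char 5 ('E'): step: R->2, L=5; E->plug->B->R->C->L->F->refl->H->L'->E->R'->H->plug->H
Char 6 ('B'): step: R->3, L=5; B->plug->E->R->C->L->F->refl->H->L'->E->R'->C->plug->C
Char 7 ('B'): step: R->4, L=5; B->plug->E->R->G->L->D->refl->B->L'->F->R'->C->plug->C
Char 8 ('H'): step: R->5, L=5; H->plug->H->R->G->L->D->refl->B->L'->F->R'->D->plug->D
Char 9 ('C'): step: R->6, L=5; C->plug->C->R->E->L->H->refl->F->L'->C->R'->E->plug->B

Answer: DFCHHCCDB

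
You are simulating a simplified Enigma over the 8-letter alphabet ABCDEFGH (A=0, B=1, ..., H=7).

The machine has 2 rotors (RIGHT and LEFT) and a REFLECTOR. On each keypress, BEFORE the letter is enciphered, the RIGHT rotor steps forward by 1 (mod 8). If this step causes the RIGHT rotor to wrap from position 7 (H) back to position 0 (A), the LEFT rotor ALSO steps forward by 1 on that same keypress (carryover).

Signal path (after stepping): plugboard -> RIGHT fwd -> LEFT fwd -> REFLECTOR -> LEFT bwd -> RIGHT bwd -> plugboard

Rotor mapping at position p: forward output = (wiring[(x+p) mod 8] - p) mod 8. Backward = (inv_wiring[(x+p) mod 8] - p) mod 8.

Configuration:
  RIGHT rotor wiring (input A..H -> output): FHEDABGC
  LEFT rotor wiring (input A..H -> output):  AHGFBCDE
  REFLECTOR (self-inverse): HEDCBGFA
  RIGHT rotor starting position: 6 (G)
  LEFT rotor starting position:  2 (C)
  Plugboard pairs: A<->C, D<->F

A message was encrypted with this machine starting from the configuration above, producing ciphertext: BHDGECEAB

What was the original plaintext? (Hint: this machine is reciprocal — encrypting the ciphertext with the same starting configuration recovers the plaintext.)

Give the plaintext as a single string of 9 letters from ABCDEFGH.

Answer: HFGCCFHCE

Derivation:
Char 1 ('B'): step: R->7, L=2; B->plug->B->R->G->L->G->refl->F->L'->H->R'->H->plug->H
Char 2 ('H'): step: R->0, L->3 (L advanced); H->plug->H->R->C->L->H->refl->A->L'->D->R'->D->plug->F
Char 3 ('D'): step: R->1, L=3; D->plug->F->R->F->L->F->refl->G->L'->B->R'->G->plug->G
Char 4 ('G'): step: R->2, L=3; G->plug->G->R->D->L->A->refl->H->L'->C->R'->A->plug->C
Char 5 ('E'): step: R->3, L=3; E->plug->E->R->H->L->D->refl->C->L'->A->R'->A->plug->C
Char 6 ('C'): step: R->4, L=3; C->plug->A->R->E->L->B->refl->E->L'->G->R'->D->plug->F
Char 7 ('E'): step: R->5, L=3; E->plug->E->R->C->L->H->refl->A->L'->D->R'->H->plug->H
Char 8 ('A'): step: R->6, L=3; A->plug->C->R->H->L->D->refl->C->L'->A->R'->A->plug->C
Char 9 ('B'): step: R->7, L=3; B->plug->B->R->G->L->E->refl->B->L'->E->R'->E->plug->E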